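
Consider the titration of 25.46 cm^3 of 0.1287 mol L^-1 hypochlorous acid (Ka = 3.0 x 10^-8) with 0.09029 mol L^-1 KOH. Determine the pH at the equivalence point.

n(HClO) = 0.1287 x 0.02546 = 0.003277 mol; V(KOH) at equivalence = 0.003277/0.09029 = 0.03629 L.
At equivalence all the acid is converted to ClO-; total volume = 0.02546 + 0.03629 = 0.06175 L, so [ClO-] = 0.003277/0.06175 = 0.05306 M.
Kb = Kw/Ka = 1.0e-14 / 3.0 x 10^-8 = 3.33e-7.
[OH^-] = sqrt(Kb x [ClO-]) = sqrt(3.33e-7 x 0.05306) = 0.000133 M.
pOH = 3.88, so pH = 14.00 - 3.88 = 10.12.

10.12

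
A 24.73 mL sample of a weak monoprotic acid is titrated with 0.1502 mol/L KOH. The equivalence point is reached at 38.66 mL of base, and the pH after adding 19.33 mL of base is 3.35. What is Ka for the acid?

4.5 x 10^-4

19.33 mL is half of the equivalence volume, so this is the half-equivalence point where [HA] = [A^-].
At half-equivalence pH = pKa, so pKa = 3.35.
Ka = 10^(-3.35) = 4.5 x 10^-4.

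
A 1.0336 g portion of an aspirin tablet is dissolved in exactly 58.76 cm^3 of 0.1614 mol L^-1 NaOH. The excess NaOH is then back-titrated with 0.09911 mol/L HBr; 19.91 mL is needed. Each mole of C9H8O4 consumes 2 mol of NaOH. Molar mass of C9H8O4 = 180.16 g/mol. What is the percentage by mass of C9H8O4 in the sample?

Total n(NaOH) added = 0.1614 x 0.05876 = 0.009484 mol.
n(HBr) used = 0.09911 x 0.01991 = 0.001973 mol, which equals the excess n(NaOH).
So n(NaOH) consumed by the sample = 0.009484 - 0.001973 = 0.007511 mol.
n(C9H8O4) = 0.007511 / 2 = 0.003755 mol.
mass C9H8O4 = 0.003755 x 180.16 = 0.6766 g, so %C9H8O4 = 0.6766/1.0336 x 100 = 65.5%.

65.5%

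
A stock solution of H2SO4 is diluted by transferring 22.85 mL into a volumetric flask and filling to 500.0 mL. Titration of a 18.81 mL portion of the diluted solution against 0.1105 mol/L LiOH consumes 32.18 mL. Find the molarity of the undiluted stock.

2.07 M

n(LiOH) = 0.1105 x 0.03218 = 0.003556 mol.
n(H2SO4) in the aliquot = 0.003556 x 1/2 = 0.001778 mol.
[diluted H2SO4] = 0.001778 / 0.01881 = 0.09452 M.
Dilution factor = 500.0/22.85 = 21.88, so [stock] = 0.09452 x 21.88 = 2.07 M.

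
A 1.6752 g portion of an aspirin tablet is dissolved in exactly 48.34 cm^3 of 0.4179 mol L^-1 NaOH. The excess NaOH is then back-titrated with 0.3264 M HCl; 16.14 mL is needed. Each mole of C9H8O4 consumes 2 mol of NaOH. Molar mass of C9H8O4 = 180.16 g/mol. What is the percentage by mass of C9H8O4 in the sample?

80.3%

Total n(NaOH) added = 0.4179 x 0.04834 = 0.02020 mol.
n(HCl) used = 0.3264 x 0.01614 = 0.005268 mol, which equals the excess n(NaOH).
So n(NaOH) consumed by the sample = 0.02020 - 0.005268 = 0.01493 mol.
n(C9H8O4) = 0.01493 / 2 = 0.007467 mol.
mass C9H8O4 = 0.007467 x 180.16 = 1.345 g, so %C9H8O4 = 1.345/1.6752 x 100 = 80.3%.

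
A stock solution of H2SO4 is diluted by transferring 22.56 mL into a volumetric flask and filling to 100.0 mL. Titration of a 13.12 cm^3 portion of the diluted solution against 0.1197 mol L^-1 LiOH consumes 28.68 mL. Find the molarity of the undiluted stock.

0.580 M

n(LiOH) = 0.1197 x 0.02868 = 0.003433 mol.
n(H2SO4) in the aliquot = 0.003433 x 1/2 = 0.001716 mol.
[diluted H2SO4] = 0.001716 / 0.01312 = 0.1308 M.
Dilution factor = 100.0/22.56 = 4.433, so [stock] = 0.1308 x 4.433 = 0.580 M.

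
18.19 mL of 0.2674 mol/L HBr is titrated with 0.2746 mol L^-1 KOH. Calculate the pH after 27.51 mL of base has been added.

n(acid) = 0.2674 x 0.01819 = 0.004864 mol; n(KOH) added = 0.2746 x 0.02751 = 0.007554 mol.
Base is in excess by 0.007554 - 0.004864 = 0.002690 mol in a total volume of 0.04570 L.
[OH^-] = 0.002690/0.04570 = 0.05887 M, so pOH = 1.23 and pH = 14.00 - 1.23 = 12.77.

12.77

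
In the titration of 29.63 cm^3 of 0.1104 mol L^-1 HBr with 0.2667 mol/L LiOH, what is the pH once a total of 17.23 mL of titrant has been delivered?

12.45

n(acid) = 0.1104 x 0.02963 = 0.003271 mol; n(LiOH) added = 0.2667 x 0.01723 = 0.004595 mol.
Base is in excess by 0.004595 - 0.003271 = 0.001324 mol in a total volume of 0.04686 L.
[OH^-] = 0.001324/0.04686 = 0.02826 M, so pOH = 1.55 and pH = 14.00 - 1.55 = 12.45.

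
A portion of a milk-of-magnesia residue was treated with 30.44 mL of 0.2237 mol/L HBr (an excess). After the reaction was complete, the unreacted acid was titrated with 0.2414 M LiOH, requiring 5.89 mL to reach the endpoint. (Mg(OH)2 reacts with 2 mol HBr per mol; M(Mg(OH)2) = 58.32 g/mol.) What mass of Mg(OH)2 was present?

0.157 g

Total n(HBr) added = 0.2237 x 0.03044 = 0.006809 mol.
n(LiOH) used = 0.2414 x 0.005890 = 0.001422 mol, which equals the excess n(HBr).
So n(HBr) consumed by the sample = 0.006809 - 0.001422 = 0.005388 mol.
n(Mg(OH)2) = 0.005388 / 2 = 0.002694 mol.
mass = 0.002694 mol x 58.32 g/mol = 0.157 g.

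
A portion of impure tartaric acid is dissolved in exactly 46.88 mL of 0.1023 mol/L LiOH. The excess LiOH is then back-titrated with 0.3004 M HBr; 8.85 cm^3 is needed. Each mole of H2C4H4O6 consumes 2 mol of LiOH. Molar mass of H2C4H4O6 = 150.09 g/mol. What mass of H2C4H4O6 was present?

0.160 g

Total n(LiOH) added = 0.1023 x 0.04688 = 0.004796 mol.
n(HBr) used = 0.3004 x 0.008850 = 0.002659 mol, which equals the excess n(LiOH).
So n(LiOH) consumed by the sample = 0.004796 - 0.002659 = 0.002137 mol.
n(H2C4H4O6) = 0.002137 / 2 = 0.001069 mol.
mass = 0.001069 mol x 150.09 g/mol = 0.160 g.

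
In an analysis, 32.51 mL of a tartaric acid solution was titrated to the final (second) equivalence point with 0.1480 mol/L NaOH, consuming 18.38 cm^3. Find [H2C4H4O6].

n(NaOH) = 0.1480 x 0.01838 = 0.002720 mol.
At the final (second) equivalence point, 2 mol OH^- react per mol H2C4H4O6, so n(H2C4H4O6) = 0.002720 / 2 = 0.001360 mol.
[H2C4H4O6] = 0.001360 / 0.03251 L = 0.0418 M.

0.0418 M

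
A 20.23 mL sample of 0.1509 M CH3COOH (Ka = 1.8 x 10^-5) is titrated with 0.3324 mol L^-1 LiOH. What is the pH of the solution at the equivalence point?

8.88

n(CH3COOH) = 0.1509 x 0.02023 = 0.003053 mol; V(LiOH) at equivalence = 0.003053/0.3324 = 0.009184 L.
At equivalence all the acid is converted to CH3COO-; total volume = 0.02023 + 0.009184 = 0.02941 L, so [CH3COO-] = 0.003053/0.02941 = 0.1038 M.
Kb = Kw/Ka = 1.0e-14 / 1.8 x 10^-5 = 5.56e-10.
[OH^-] = sqrt(Kb x [CH3COO-]) = sqrt(5.56e-10 x 0.1038) = 7.59e-6 M.
pOH = 5.12, so pH = 14.00 - 5.12 = 8.88.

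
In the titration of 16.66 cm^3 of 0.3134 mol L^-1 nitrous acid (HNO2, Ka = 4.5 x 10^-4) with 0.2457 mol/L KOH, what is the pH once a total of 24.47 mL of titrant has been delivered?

n(acid) = 0.3134 x 0.01666 = 0.005221 mol; n(KOH) added = 0.2457 x 0.02447 = 0.006012 mol.
Base is in excess by 0.006012 - 0.005221 = 0.0007910 mol in a total volume of 0.04113 L.
[OH^-] = 0.0007910/0.04113 = 0.01923 M, so pOH = 1.72 and pH = 14.00 - 1.72 = 12.28.

12.28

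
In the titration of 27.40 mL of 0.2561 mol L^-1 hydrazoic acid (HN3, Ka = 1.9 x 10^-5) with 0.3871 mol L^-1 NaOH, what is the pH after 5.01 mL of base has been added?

4.30

Initial n(HN3) = 0.2561 x 0.02740 = 0.007017 mol.
n(NaOH) added = 0.3871 x 0.005010 = 0.001939 mol, converting that many moles of HN3 to N3-.
Remaining n(HN3) = 0.005078 mol; n(N3-) = 0.001939 mol.
By Henderson-Hasselbalch, pH = pKa + log([A^-]/[HA]) = 4.72 + log(0.001939/0.005078) = 4.72 + (-0.42) = 4.30.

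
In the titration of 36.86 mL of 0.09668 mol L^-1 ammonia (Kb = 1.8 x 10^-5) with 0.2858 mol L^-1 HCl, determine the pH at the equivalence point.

5.20

n(NH3) = 0.09668 x 0.03686 = 0.003564 mol; V(HCl) at equivalence = 0.003564/0.2858 = 0.01247 L.
At equivalence the base is fully converted to NH4+; total volume = 0.04933 L, so [NH4+] = 0.003564/0.04933 = 0.07224 M.
Ka(NH4+) = Kw/Kb = 1.0e-14 / 1.8 x 10^-5 = 5.56e-10.
[H^+] = sqrt(Ka x [NH4+]) = sqrt(5.56e-10 x 0.07224) = 6.34e-6 M.
pH = -log(6.34e-6) = 5.20.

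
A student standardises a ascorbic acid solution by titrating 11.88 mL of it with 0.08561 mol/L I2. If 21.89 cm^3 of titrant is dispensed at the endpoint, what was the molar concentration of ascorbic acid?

0.158 M

n(I2) = 0.08561 x 0.02189 = 0.001874 mol.
From the balanced equation, 1 mol I2 reacts with 1 mol ascorbic acid, so n(ascorbic acid) = 0.001874 x 1/1 = 0.001874 mol.
[ascorbic acid] = 0.001874 / 0.01188 L = 0.158 M.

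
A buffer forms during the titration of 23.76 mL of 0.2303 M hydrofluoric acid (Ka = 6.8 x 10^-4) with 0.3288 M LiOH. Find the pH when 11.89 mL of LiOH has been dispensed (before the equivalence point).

3.57

Initial n(HF) = 0.2303 x 0.02376 = 0.005472 mol.
n(LiOH) added = 0.3288 x 0.01189 = 0.003909 mol, converting that many moles of HF to F-.
Remaining n(HF) = 0.001562 mol; n(F-) = 0.003909 mol.
By Henderson-Hasselbalch, pH = pKa + log([A^-]/[HA]) = 3.17 + log(0.003909/0.001562) = 3.17 + (+0.40) = 3.57.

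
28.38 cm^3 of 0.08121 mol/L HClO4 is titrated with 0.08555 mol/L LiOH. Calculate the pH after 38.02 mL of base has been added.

12.15

n(acid) = 0.08121 x 0.02838 = 0.002305 mol; n(LiOH) added = 0.08555 x 0.03802 = 0.003253 mol.
Base is in excess by 0.003253 - 0.002305 = 0.0009479 mol in a total volume of 0.06640 L.
[OH^-] = 0.0009479/0.06640 = 0.01428 M, so pOH = 1.85 and pH = 14.00 - 1.85 = 12.15.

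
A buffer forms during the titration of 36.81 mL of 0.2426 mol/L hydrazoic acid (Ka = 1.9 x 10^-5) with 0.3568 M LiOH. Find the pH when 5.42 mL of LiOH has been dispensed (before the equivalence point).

Initial n(HN3) = 0.2426 x 0.03681 = 0.008930 mol.
n(LiOH) added = 0.3568 x 0.005420 = 0.001934 mol, converting that many moles of HN3 to N3-.
Remaining n(HN3) = 0.006996 mol; n(N3-) = 0.001934 mol.
By Henderson-Hasselbalch, pH = pKa + log([A^-]/[HA]) = 4.72 + log(0.001934/0.006996) = 4.72 + (-0.56) = 4.16.

4.16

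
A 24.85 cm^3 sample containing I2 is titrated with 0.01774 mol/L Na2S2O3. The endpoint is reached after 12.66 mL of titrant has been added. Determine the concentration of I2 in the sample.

0.00452 M

n(Na2S2O3) = 0.01774 x 0.01266 = 0.0002246 mol.
From the balanced equation, 2 mol Na2S2O3 reacts with 1 mol I2, so n(I2) = 0.0002246 x 1/2 = 0.0001123 mol.
[I2] = 0.0001123 / 0.02485 L = 0.00452 M.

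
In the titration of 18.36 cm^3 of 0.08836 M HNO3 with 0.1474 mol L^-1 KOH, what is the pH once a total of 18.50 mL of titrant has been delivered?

n(acid) = 0.08836 x 0.01836 = 0.001622 mol; n(KOH) added = 0.1474 x 0.01850 = 0.002727 mol.
Base is in excess by 0.002727 - 0.001622 = 0.001105 mol in a total volume of 0.03686 L.
[OH^-] = 0.001105/0.03686 = 0.02997 M, so pOH = 1.52 and pH = 14.00 - 1.52 = 12.48.

12.48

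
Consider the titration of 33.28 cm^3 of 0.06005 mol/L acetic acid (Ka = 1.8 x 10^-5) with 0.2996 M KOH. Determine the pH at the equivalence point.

8.72

n(CH3COOH) = 0.06005 x 0.03328 = 0.001998 mol; V(KOH) at equivalence = 0.001998/0.2996 = 0.006670 L.
At equivalence all the acid is converted to CH3COO-; total volume = 0.03328 + 0.006670 = 0.03995 L, so [CH3COO-] = 0.001998/0.03995 = 0.05002 M.
Kb = Kw/Ka = 1.0e-14 / 1.8 x 10^-5 = 5.56e-10.
[OH^-] = sqrt(Kb x [CH3COO-]) = sqrt(5.56e-10 x 0.05002) = 5.27e-6 M.
pOH = 5.28, so pH = 14.00 - 5.28 = 8.72.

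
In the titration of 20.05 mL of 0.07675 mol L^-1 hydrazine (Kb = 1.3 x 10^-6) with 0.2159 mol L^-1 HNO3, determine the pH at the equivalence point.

n(N2H4) = 0.07675 x 0.02005 = 0.001539 mol; V(HNO3) at equivalence = 0.001539/0.2159 = 0.007128 L.
At equivalence the base is fully converted to N2H5+; total volume = 0.02718 L, so [N2H5+] = 0.001539/0.02718 = 0.05662 M.
Ka(N2H5+) = Kw/Kb = 1.0e-14 / 1.3 x 10^-6 = 7.69e-9.
[H^+] = sqrt(Ka x [N2H5+]) = sqrt(7.69e-9 x 0.05662) = 2.09e-5 M.
pH = -log(2.09e-5) = 4.68.

4.68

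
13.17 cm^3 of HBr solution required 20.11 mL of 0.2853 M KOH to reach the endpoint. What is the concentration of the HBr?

0.436 M

n(KOH) delivered = 0.2853 x 0.02011 = 0.005737 mol.
For a 1:1 reaction, n(HBr) = 0.005737 mol.
[HBr] = 0.005737 mol / 0.01317 L = 0.436 M.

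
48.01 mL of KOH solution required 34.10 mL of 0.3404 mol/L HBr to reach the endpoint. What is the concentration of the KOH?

n(HBr) delivered = 0.3404 x 0.03410 = 0.01161 mol.
For a 1:1 reaction, n(KOH) = 0.01161 mol.
[KOH] = 0.01161 mol / 0.04801 L = 0.242 M.

0.242 M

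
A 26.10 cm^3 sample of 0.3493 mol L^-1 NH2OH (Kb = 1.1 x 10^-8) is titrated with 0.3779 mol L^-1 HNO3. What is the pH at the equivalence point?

n(NH2OH) = 0.3493 x 0.02610 = 0.009117 mol; V(HNO3) at equivalence = 0.009117/0.3779 = 0.02412 L.
At equivalence the base is fully converted to NH3OH+; total volume = 0.05022 L, so [NH3OH+] = 0.009117/0.05022 = 0.1815 M.
Ka(NH3OH+) = Kw/Kb = 1.0e-14 / 1.1 x 10^-8 = 9.09e-7.
[H^+] = sqrt(Ka x [NH3OH+]) = sqrt(9.09e-7 x 0.1815) = 0.000406 M.
pH = -log(0.000406) = 3.39.

3.39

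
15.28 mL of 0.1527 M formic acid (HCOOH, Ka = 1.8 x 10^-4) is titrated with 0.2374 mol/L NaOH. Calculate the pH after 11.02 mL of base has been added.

n(acid) = 0.1527 x 0.01528 = 0.002333 mol; n(NaOH) added = 0.2374 x 0.01102 = 0.002616 mol.
Base is in excess by 0.002616 - 0.002333 = 0.0002829 mol in a total volume of 0.02630 L.
[OH^-] = 0.0002829/0.02630 = 0.01076 M, so pOH = 1.97 and pH = 14.00 - 1.97 = 12.03.

12.03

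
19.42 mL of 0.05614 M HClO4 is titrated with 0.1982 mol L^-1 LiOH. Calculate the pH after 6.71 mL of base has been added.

n(acid) = 0.05614 x 0.01942 = 0.001090 mol; n(LiOH) added = 0.1982 x 0.006710 = 0.001330 mol.
Base is in excess by 0.001330 - 0.001090 = 0.0002397 mol in a total volume of 0.02613 L.
[OH^-] = 0.0002397/0.02613 = 0.009173 M, so pOH = 2.04 and pH = 14.00 - 2.04 = 11.96.

11.96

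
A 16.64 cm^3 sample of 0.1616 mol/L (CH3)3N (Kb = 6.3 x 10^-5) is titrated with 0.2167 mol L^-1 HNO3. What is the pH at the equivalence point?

n((CH3)3N) = 0.1616 x 0.01664 = 0.002689 mol; V(HNO3) at equivalence = 0.002689/0.2167 = 0.01241 L.
At equivalence the base is fully converted to (CH3)3NH+; total volume = 0.02905 L, so [(CH3)3NH+] = 0.002689/0.02905 = 0.09257 M.
Ka((CH3)3NH+) = Kw/Kb = 1.0e-14 / 6.3 x 10^-5 = 1.59e-10.
[H^+] = sqrt(Ka x [(CH3)3NH+]) = sqrt(1.59e-10 x 0.09257) = 3.83e-6 M.
pH = -log(3.83e-6) = 5.42.

5.42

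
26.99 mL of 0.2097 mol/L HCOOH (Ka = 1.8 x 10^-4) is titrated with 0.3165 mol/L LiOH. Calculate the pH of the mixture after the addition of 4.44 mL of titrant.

Initial n(HCOOH) = 0.2097 x 0.02699 = 0.005660 mol.
n(LiOH) added = 0.3165 x 0.004440 = 0.001405 mol, converting that many moles of HCOOH to HCOO-.
Remaining n(HCOOH) = 0.004255 mol; n(HCOO-) = 0.001405 mol.
By Henderson-Hasselbalch, pH = pKa + log([A^-]/[HA]) = 3.74 + log(0.001405/0.004255) = 3.74 + (-0.48) = 3.26.

3.26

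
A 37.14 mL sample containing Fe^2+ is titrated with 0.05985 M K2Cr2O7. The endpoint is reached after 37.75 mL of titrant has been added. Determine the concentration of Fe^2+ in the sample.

0.365 M

n(K2Cr2O7) = 0.05985 x 0.03775 = 0.002259 mol.
From the balanced equation, 1 mol K2Cr2O7 reacts with 6 mol Fe^2+, so n(Fe^2+) = 0.002259 x 6/1 = 0.01356 mol.
[Fe^2+] = 0.01356 / 0.03714 L = 0.365 M.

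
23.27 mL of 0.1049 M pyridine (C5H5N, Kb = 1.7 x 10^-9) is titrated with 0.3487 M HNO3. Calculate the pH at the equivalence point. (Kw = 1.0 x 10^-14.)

n(C5H5N) = 0.1049 x 0.02327 = 0.002441 mol; V(HNO3) at equivalence = 0.002441/0.3487 = 0.007000 L.
At equivalence the base is fully converted to C5H5NH+; total volume = 0.03027 L, so [C5H5NH+] = 0.002441/0.03027 = 0.08064 M.
Ka(C5H5NH+) = Kw/Kb = 1.0e-14 / 1.7 x 10^-9 = 5.88e-6.
[H^+] = sqrt(Ka x [C5H5NH+]) = sqrt(5.88e-6 x 0.08064) = 0.000689 M.
pH = -log(0.000689) = 3.16.

3.16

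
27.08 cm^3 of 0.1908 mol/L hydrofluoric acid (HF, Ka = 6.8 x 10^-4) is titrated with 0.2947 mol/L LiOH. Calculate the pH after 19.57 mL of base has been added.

12.11

n(acid) = 0.1908 x 0.02708 = 0.005167 mol; n(LiOH) added = 0.2947 x 0.01957 = 0.005767 mol.
Base is in excess by 0.005767 - 0.005167 = 0.0006004 mol in a total volume of 0.04665 L.
[OH^-] = 0.0006004/0.04665 = 0.01287 M, so pOH = 1.89 and pH = 14.00 - 1.89 = 12.11.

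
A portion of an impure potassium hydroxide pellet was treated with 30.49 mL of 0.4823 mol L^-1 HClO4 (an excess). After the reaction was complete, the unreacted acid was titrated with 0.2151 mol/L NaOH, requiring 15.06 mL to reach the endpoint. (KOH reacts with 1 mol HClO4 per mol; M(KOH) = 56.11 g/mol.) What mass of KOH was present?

0.643 g

Total n(HClO4) added = 0.4823 x 0.03049 = 0.01471 mol.
n(NaOH) used = 0.2151 x 0.01506 = 0.003239 mol, which equals the excess n(HClO4).
So n(HClO4) consumed by the sample = 0.01471 - 0.003239 = 0.01147 mol.
n(KOH) = 0.01147 / 1 = 0.01147 mol.
mass = 0.01147 mol x 56.11 g/mol = 0.643 g.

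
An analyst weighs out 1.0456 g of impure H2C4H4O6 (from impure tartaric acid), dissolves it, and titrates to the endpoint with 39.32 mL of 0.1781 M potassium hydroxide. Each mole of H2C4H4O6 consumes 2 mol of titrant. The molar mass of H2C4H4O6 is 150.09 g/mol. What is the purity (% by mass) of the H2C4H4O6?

50.3%

n(KOH) = 0.1781 x 0.03932 = 0.007003 mol.
n(H2C4H4O6) = 0.007003 / 2 = 0.003501 mol.
mass of H2C4H4O6 = 0.003501 x 150.09 = 0.5255 g.
% purity = 0.5255 / 1.0456 x 100 = 50.3%.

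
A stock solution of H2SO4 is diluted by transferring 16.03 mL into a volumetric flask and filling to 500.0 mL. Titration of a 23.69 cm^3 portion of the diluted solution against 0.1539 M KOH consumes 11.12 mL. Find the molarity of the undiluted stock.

1.13 M

n(KOH) = 0.1539 x 0.01112 = 0.001711 mol.
n(H2SO4) in the aliquot = 0.001711 x 1/2 = 0.0008557 mol.
[diluted H2SO4] = 0.0008557 / 0.02369 = 0.03612 M.
Dilution factor = 500.0/16.03 = 31.19, so [stock] = 0.03612 x 31.19 = 1.13 M.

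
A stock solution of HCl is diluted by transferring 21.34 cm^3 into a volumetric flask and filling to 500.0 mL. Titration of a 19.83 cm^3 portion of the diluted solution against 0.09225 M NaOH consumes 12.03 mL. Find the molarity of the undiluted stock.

n(NaOH) = 0.09225 x 0.01203 = 0.001110 mol.
n(HCl) in the aliquot = 0.001110 mol.
[diluted HCl] = 0.001110 / 0.01983 = 0.05596 M.
Dilution factor = 500.0/21.34 = 23.43, so [stock] = 0.05596 x 23.43 = 1.31 M.

1.31 M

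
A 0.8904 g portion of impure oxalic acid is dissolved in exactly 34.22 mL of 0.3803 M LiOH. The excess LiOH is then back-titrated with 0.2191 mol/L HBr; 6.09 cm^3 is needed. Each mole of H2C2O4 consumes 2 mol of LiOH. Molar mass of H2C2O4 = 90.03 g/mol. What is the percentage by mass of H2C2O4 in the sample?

Total n(LiOH) added = 0.3803 x 0.03422 = 0.01301 mol.
n(HBr) used = 0.2191 x 0.006090 = 0.001334 mol, which equals the excess n(LiOH).
So n(LiOH) consumed by the sample = 0.01301 - 0.001334 = 0.01168 mol.
n(H2C2O4) = 0.01168 / 2 = 0.005840 mol.
mass H2C2O4 = 0.005840 x 90.03 = 0.5258 g, so %H2C2O4 = 0.5258/0.8904 x 100 = 59.0%.

59.0%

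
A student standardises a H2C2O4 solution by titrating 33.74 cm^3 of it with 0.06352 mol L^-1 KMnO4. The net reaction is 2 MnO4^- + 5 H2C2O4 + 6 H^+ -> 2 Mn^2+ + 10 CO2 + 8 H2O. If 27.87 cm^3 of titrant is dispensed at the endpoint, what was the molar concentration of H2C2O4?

0.131 M

n(KMnO4) = 0.06352 x 0.02787 = 0.001770 mol.
From the balanced equation, 2 mol KMnO4 reacts with 5 mol H2C2O4, so n(H2C2O4) = 0.001770 x 5/2 = 0.004426 mol.
[H2C2O4] = 0.004426 / 0.03374 L = 0.131 M.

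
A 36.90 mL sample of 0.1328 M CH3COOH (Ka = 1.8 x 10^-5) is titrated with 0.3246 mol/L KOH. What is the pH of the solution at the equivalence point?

8.86

n(CH3COOH) = 0.1328 x 0.03690 = 0.004900 mol; V(KOH) at equivalence = 0.004900/0.3246 = 0.01510 L.
At equivalence all the acid is converted to CH3COO-; total volume = 0.03690 + 0.01510 = 0.05200 L, so [CH3COO-] = 0.004900/0.05200 = 0.09424 M.
Kb = Kw/Ka = 1.0e-14 / 1.8 x 10^-5 = 5.56e-10.
[OH^-] = sqrt(Kb x [CH3COO-]) = sqrt(5.56e-10 x 0.09424) = 7.24e-6 M.
pOH = 5.14, so pH = 14.00 - 5.14 = 8.86.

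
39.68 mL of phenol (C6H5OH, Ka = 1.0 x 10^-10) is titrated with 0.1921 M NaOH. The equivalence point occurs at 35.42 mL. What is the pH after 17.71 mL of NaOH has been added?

10.00

17.71 mL is exactly half the equivalence volume (35.42/2), i.e. the half-equivalence point.
There, n(HA) = n(A^-), so pH = pKa = -log(1.0 x 10^-10) = 10.00.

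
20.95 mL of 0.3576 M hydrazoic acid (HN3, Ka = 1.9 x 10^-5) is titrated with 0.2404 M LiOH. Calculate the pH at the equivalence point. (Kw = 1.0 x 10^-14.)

n(HN3) = 0.3576 x 0.02095 = 0.007492 mol; V(LiOH) at equivalence = 0.007492/0.2404 = 0.03116 L.
At equivalence all the acid is converted to N3-; total volume = 0.02095 + 0.03116 = 0.05211 L, so [N3-] = 0.007492/0.05211 = 0.1438 M.
Kb = Kw/Ka = 1.0e-14 / 1.9 x 10^-5 = 5.26e-10.
[OH^-] = sqrt(Kb x [N3-]) = sqrt(5.26e-10 x 0.1438) = 8.70e-6 M.
pOH = 5.06, so pH = 14.00 - 5.06 = 8.94.

8.94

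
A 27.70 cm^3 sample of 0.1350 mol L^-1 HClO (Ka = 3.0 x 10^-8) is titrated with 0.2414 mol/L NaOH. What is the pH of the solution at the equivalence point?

n(HClO) = 0.1350 x 0.02770 = 0.003740 mol; V(NaOH) at equivalence = 0.003740/0.2414 = 0.01549 L.
At equivalence all the acid is converted to ClO-; total volume = 0.02770 + 0.01549 = 0.04319 L, so [ClO-] = 0.003740/0.04319 = 0.08658 M.
Kb = Kw/Ka = 1.0e-14 / 3.0 x 10^-8 = 3.33e-7.
[OH^-] = sqrt(Kb x [ClO-]) = sqrt(3.33e-7 x 0.08658) = 0.000170 M.
pOH = 3.77, so pH = 14.00 - 3.77 = 10.23.

10.23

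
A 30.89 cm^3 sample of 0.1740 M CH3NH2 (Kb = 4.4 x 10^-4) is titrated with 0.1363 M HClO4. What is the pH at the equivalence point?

5.88

n(CH3NH2) = 0.1740 x 0.03089 = 0.005375 mol; V(HClO4) at equivalence = 0.005375/0.1363 = 0.03943 L.
At equivalence the base is fully converted to CH3NH3+; total volume = 0.07032 L, so [CH3NH3+] = 0.005375/0.07032 = 0.07643 M.
Ka(CH3NH3+) = Kw/Kb = 1.0e-14 / 4.4 x 10^-4 = 2.27e-11.
[H^+] = sqrt(Ka x [CH3NH3+]) = sqrt(2.27e-11 x 0.07643) = 1.32e-6 M.
pH = -log(1.32e-6) = 5.88.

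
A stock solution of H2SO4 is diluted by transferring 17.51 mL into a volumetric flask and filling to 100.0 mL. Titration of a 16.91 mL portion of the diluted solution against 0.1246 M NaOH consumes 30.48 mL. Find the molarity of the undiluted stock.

n(NaOH) = 0.1246 x 0.03048 = 0.003798 mol.
n(H2SO4) in the aliquot = 0.003798 x 1/2 = 0.001899 mol.
[diluted H2SO4] = 0.001899 / 0.01691 = 0.1123 M.
Dilution factor = 100.0/17.51 = 5.711, so [stock] = 0.1123 x 5.711 = 0.641 M.

0.641 M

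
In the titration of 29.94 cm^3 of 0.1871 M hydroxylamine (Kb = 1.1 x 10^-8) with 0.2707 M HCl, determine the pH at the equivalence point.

3.50

n(NH2OH) = 0.1871 x 0.02994 = 0.005602 mol; V(HCl) at equivalence = 0.005602/0.2707 = 0.02069 L.
At equivalence the base is fully converted to NH3OH+; total volume = 0.05063 L, so [NH3OH+] = 0.005602/0.05063 = 0.1106 M.
Ka(NH3OH+) = Kw/Kb = 1.0e-14 / 1.1 x 10^-8 = 9.09e-7.
[H^+] = sqrt(Ka x [NH3OH+]) = sqrt(9.09e-7 x 0.1106) = 0.000317 M.
pH = -log(0.000317) = 3.50.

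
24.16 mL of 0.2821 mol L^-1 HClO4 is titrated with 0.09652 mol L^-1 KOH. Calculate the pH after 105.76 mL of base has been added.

n(acid) = 0.2821 x 0.02416 = 0.006816 mol; n(KOH) added = 0.09652 x 0.1058 = 0.01021 mol.
Base is in excess by 0.01021 - 0.006816 = 0.003392 mol in a total volume of 0.1299 L.
[OH^-] = 0.003392/0.1299 = 0.02611 M, so pOH = 1.58 and pH = 14.00 - 1.58 = 12.42.

12.42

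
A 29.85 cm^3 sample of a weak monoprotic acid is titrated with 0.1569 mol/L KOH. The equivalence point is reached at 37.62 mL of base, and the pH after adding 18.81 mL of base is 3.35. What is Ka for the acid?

18.81 mL is half of the equivalence volume, so this is the half-equivalence point where [HA] = [A^-].
At half-equivalence pH = pKa, so pKa = 3.35.
Ka = 10^(-3.35) = 4.5 x 10^-4.

4.5 x 10^-4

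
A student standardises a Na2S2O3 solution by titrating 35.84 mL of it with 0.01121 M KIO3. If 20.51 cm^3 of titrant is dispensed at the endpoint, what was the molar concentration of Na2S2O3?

n(KIO3) = 0.01121 x 0.02051 = 0.0002299 mol.
From the balanced equation, 1 mol KIO3 reacts with 6 mol Na2S2O3, so n(Na2S2O3) = 0.0002299 x 6/1 = 0.001380 mol.
[Na2S2O3] = 0.001380 / 0.03584 L = 0.0385 M.

0.0385 M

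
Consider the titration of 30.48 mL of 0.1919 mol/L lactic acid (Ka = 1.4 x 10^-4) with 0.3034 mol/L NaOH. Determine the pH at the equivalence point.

n(HC3H5O3) = 0.1919 x 0.03048 = 0.005849 mol; V(NaOH) at equivalence = 0.005849/0.3034 = 0.01928 L.
At equivalence all the acid is converted to C3H5O3-; total volume = 0.03048 + 0.01928 = 0.04976 L, so [C3H5O3-] = 0.005849/0.04976 = 0.1175 M.
Kb = Kw/Ka = 1.0e-14 / 1.4 x 10^-4 = 7.14e-11.
[OH^-] = sqrt(Kb x [C3H5O3-]) = sqrt(7.14e-11 x 0.1175) = 2.90e-6 M.
pOH = 5.54, so pH = 14.00 - 5.54 = 8.46.

8.46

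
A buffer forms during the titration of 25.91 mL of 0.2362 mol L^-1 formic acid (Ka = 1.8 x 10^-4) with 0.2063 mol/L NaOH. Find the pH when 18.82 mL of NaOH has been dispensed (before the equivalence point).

Initial n(HCOOH) = 0.2362 x 0.02591 = 0.006120 mol.
n(NaOH) added = 0.2063 x 0.01882 = 0.003883 mol, converting that many moles of HCOOH to HCOO-.
Remaining n(HCOOH) = 0.002237 mol; n(HCOO-) = 0.003883 mol.
By Henderson-Hasselbalch, pH = pKa + log([A^-]/[HA]) = 3.74 + log(0.003883/0.002237) = 3.74 + (+0.24) = 3.98.

3.98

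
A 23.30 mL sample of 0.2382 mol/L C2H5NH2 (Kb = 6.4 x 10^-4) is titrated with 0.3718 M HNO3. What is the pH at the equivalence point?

n(C2H5NH2) = 0.2382 x 0.02330 = 0.005550 mol; V(HNO3) at equivalence = 0.005550/0.3718 = 0.01493 L.
At equivalence the base is fully converted to C2H5NH3+; total volume = 0.03823 L, so [C2H5NH3+] = 0.005550/0.03823 = 0.1452 M.
Ka(C2H5NH3+) = Kw/Kb = 1.0e-14 / 6.4 x 10^-4 = 1.56e-11.
[H^+] = sqrt(Ka x [C2H5NH3+]) = sqrt(1.56e-11 x 0.1452) = 1.51e-6 M.
pH = -log(1.51e-6) = 5.82.

5.82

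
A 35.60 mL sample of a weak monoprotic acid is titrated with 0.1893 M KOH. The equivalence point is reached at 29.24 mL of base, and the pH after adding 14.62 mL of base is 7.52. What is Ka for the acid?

3.0 x 10^-8

14.62 mL is half of the equivalence volume, so this is the half-equivalence point where [HA] = [A^-].
At half-equivalence pH = pKa, so pKa = 7.52.
Ka = 10^(-7.52) = 3.0 x 10^-8.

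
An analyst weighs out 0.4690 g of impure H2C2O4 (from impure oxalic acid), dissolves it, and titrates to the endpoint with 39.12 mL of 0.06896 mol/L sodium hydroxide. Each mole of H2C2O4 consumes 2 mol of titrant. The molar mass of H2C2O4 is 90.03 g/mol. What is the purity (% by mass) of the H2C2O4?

n(NaOH) = 0.06896 x 0.03912 = 0.002698 mol.
n(H2C2O4) = 0.002698 / 2 = 0.001349 mol.
mass of H2C2O4 = 0.001349 x 90.03 = 0.1214 g.
% purity = 0.1214 / 0.4690 x 100 = 25.9%.

25.9%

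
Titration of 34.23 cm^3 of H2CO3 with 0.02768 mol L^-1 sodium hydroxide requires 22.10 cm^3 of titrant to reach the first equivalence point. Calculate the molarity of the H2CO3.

0.0179 M

n(NaOH) = 0.02768 x 0.02210 = 0.0006117 mol.
At the first equivalence point, 1 mol OH^- react per mol H2CO3, so n(H2CO3) = 0.0006117 / 1 = 0.0006117 mol.
[H2CO3] = 0.0006117 / 0.03423 L = 0.0179 M.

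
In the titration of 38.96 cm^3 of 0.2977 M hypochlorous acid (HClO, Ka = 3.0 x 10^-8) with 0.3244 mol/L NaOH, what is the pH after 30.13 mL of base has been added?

Initial n(HClO) = 0.2977 x 0.03896 = 0.01160 mol.
n(NaOH) added = 0.3244 x 0.03013 = 0.009774 mol, converting that many moles of HClO to ClO-.
Remaining n(HClO) = 0.001824 mol; n(ClO-) = 0.009774 mol.
By Henderson-Hasselbalch, pH = pKa + log([A^-]/[HA]) = 7.52 + log(0.009774/0.001824) = 7.52 + (+0.73) = 8.25.

8.25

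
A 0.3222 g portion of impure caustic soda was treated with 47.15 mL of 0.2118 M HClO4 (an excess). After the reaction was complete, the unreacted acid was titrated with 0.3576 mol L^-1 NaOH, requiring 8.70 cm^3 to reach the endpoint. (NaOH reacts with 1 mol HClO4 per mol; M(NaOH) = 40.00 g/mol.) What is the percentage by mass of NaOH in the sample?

Total n(HClO4) added = 0.2118 x 0.04715 = 0.009986 mol.
n(NaOH) used = 0.3576 x 0.008700 = 0.003111 mol, which equals the excess n(HClO4).
So n(HClO4) consumed by the sample = 0.009986 - 0.003111 = 0.006875 mol.
n(NaOH) = 0.006875 / 1 = 0.006875 mol.
mass NaOH = 0.006875 x 40.00 = 0.2750 g, so %NaOH = 0.2750/0.3222 x 100 = 85.4%.

85.4%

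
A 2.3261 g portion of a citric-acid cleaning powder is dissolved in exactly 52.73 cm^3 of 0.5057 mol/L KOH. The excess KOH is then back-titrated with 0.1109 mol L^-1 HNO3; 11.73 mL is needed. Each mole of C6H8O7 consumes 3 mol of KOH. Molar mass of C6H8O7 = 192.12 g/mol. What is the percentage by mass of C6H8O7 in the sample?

Total n(KOH) added = 0.5057 x 0.05273 = 0.02667 mol.
n(HNO3) used = 0.1109 x 0.01173 = 0.001301 mol, which equals the excess n(KOH).
So n(KOH) consumed by the sample = 0.02667 - 0.001301 = 0.02536 mol.
n(C6H8O7) = 0.02536 / 3 = 0.008455 mol.
mass C6H8O7 = 0.008455 x 192.12 = 1.624 g, so %C6H8O7 = 1.624/2.3261 x 100 = 69.8%.

69.8%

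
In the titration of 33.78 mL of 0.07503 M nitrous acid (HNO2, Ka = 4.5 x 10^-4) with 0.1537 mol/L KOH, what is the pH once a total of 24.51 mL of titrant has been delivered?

n(acid) = 0.07503 x 0.03378 = 0.002535 mol; n(KOH) added = 0.1537 x 0.02451 = 0.003767 mol.
Base is in excess by 0.003767 - 0.002535 = 0.001233 mol in a total volume of 0.05829 L.
[OH^-] = 0.001233/0.05829 = 0.02115 M, so pOH = 1.67 and pH = 14.00 - 1.67 = 12.33.

12.33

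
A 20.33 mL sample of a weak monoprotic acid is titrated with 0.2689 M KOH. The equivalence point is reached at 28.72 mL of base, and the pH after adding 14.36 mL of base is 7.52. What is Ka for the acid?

14.36 mL is half of the equivalence volume, so this is the half-equivalence point where [HA] = [A^-].
At half-equivalence pH = pKa, so pKa = 7.52.
Ka = 10^(-7.52) = 3.0 x 10^-8.

3.0 x 10^-8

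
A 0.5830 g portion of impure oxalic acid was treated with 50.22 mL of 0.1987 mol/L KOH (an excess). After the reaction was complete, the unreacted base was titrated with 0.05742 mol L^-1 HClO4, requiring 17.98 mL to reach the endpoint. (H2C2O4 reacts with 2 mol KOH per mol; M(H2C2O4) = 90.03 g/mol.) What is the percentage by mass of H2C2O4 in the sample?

Total n(KOH) added = 0.1987 x 0.05022 = 0.009979 mol.
n(HClO4) used = 0.05742 x 0.01798 = 0.001032 mol, which equals the excess n(KOH).
So n(KOH) consumed by the sample = 0.009979 - 0.001032 = 0.008946 mol.
n(H2C2O4) = 0.008946 / 2 = 0.004473 mol.
mass H2C2O4 = 0.004473 x 90.03 = 0.4027 g, so %H2C2O4 = 0.4027/0.5830 x 100 = 69.1%.

69.1%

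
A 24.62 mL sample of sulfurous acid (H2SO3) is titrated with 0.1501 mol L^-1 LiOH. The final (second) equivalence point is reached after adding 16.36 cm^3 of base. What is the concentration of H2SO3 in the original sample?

n(LiOH) = 0.1501 x 0.01636 = 0.002456 mol.
At the final (second) equivalence point, 2 mol OH^- react per mol H2SO3, so n(H2SO3) = 0.002456 / 2 = 0.001228 mol.
[H2SO3] = 0.001228 / 0.02462 L = 0.0499 M.

0.0499 M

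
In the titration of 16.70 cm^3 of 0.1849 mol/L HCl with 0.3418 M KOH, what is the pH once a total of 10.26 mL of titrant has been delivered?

12.19

n(acid) = 0.1849 x 0.01670 = 0.003088 mol; n(KOH) added = 0.3418 x 0.01026 = 0.003507 mol.
Base is in excess by 0.003507 - 0.003088 = 0.0004190 mol in a total volume of 0.02696 L.
[OH^-] = 0.0004190/0.02696 = 0.01554 M, so pOH = 1.81 and pH = 14.00 - 1.81 = 12.19.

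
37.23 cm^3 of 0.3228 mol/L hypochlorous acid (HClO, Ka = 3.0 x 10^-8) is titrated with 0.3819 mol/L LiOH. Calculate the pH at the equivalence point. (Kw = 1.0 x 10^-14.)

n(HClO) = 0.3228 x 0.03723 = 0.01202 mol; V(LiOH) at equivalence = 0.01202/0.3819 = 0.03147 L.
At equivalence all the acid is converted to ClO-; total volume = 0.03723 + 0.03147 = 0.06870 L, so [ClO-] = 0.01202/0.06870 = 0.1749 M.
Kb = Kw/Ka = 1.0e-14 / 3.0 x 10^-8 = 3.33e-7.
[OH^-] = sqrt(Kb x [ClO-]) = sqrt(3.33e-7 x 0.1749) = 0.000241 M.
pOH = 3.62, so pH = 14.00 - 3.62 = 10.38.

10.38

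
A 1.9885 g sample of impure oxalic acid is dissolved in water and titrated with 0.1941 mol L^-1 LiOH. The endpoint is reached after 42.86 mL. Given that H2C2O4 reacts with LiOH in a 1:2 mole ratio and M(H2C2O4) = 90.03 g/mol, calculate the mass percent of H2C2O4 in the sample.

18.8%

n(LiOH) = 0.1941 x 0.04286 = 0.008319 mol.
n(H2C2O4) = 0.008319 / 2 = 0.004160 mol.
mass of H2C2O4 = 0.004160 x 90.03 = 0.3745 g.
% purity = 0.3745 / 1.9885 x 100 = 18.8%.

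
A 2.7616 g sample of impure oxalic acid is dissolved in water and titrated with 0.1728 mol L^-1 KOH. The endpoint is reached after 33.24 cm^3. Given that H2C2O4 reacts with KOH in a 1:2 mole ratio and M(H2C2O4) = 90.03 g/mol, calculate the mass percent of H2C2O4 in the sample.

9.36%

n(KOH) = 0.1728 x 0.03324 = 0.005744 mol.
n(H2C2O4) = 0.005744 / 2 = 0.002872 mol.
mass of H2C2O4 = 0.002872 x 90.03 = 0.2586 g.
% purity = 0.2586 / 2.7616 x 100 = 9.36%.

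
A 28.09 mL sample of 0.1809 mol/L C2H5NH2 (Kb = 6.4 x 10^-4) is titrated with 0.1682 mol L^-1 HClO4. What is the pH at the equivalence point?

n(C2H5NH2) = 0.1809 x 0.02809 = 0.005081 mol; V(HClO4) at equivalence = 0.005081/0.1682 = 0.03021 L.
At equivalence the base is fully converted to C2H5NH3+; total volume = 0.05830 L, so [C2H5NH3+] = 0.005081/0.05830 = 0.08716 M.
Ka(C2H5NH3+) = Kw/Kb = 1.0e-14 / 6.4 x 10^-4 = 1.56e-11.
[H^+] = sqrt(Ka x [C2H5NH3+]) = sqrt(1.56e-11 x 0.08716) = 1.17e-6 M.
pH = -log(1.17e-6) = 5.93.

5.93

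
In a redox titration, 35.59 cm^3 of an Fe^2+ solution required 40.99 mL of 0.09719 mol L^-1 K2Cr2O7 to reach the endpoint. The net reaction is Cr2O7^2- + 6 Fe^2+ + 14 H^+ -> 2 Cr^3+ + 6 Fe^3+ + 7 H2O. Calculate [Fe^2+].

0.672 M

n(K2Cr2O7) = 0.09719 x 0.04099 = 0.003984 mol.
From the balanced equation, 1 mol K2Cr2O7 reacts with 6 mol Fe^2+, so n(Fe^2+) = 0.003984 x 6/1 = 0.02390 mol.
[Fe^2+] = 0.02390 / 0.03559 L = 0.672 M.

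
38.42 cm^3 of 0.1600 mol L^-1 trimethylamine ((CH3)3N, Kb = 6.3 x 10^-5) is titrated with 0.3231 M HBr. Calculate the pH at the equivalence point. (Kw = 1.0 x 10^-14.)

n((CH3)3N) = 0.1600 x 0.03842 = 0.006147 mol; V(HBr) at equivalence = 0.006147/0.3231 = 0.01903 L.
At equivalence the base is fully converted to (CH3)3NH+; total volume = 0.05745 L, so [(CH3)3NH+] = 0.006147/0.05745 = 0.1070 M.
Ka((CH3)3NH+) = Kw/Kb = 1.0e-14 / 6.3 x 10^-5 = 1.59e-10.
[H^+] = sqrt(Ka x [(CH3)3NH+]) = sqrt(1.59e-10 x 0.1070) = 4.12e-6 M.
pH = -log(4.12e-6) = 5.38.

5.38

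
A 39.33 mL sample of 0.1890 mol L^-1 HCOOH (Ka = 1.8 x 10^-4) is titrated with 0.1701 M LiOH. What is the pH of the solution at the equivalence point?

n(HCOOH) = 0.1890 x 0.03933 = 0.007433 mol; V(LiOH) at equivalence = 0.007433/0.1701 = 0.04370 L.
At equivalence all the acid is converted to HCOO-; total volume = 0.03933 + 0.04370 = 0.08303 L, so [HCOO-] = 0.007433/0.08303 = 0.08953 M.
Kb = Kw/Ka = 1.0e-14 / 1.8 x 10^-4 = 5.56e-11.
[OH^-] = sqrt(Kb x [HCOO-]) = sqrt(5.56e-11 x 0.08953) = 2.23e-6 M.
pOH = 5.65, so pH = 14.00 - 5.65 = 8.35.

8.35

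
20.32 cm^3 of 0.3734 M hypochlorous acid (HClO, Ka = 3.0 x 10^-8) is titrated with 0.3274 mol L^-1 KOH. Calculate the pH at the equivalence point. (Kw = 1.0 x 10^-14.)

10.38

n(HClO) = 0.3734 x 0.02032 = 0.007587 mol; V(KOH) at equivalence = 0.007587/0.3274 = 0.02317 L.
At equivalence all the acid is converted to ClO-; total volume = 0.02032 + 0.02317 = 0.04349 L, so [ClO-] = 0.007587/0.04349 = 0.1744 M.
Kb = Kw/Ka = 1.0e-14 / 3.0 x 10^-8 = 3.33e-7.
[OH^-] = sqrt(Kb x [ClO-]) = sqrt(3.33e-7 x 0.1744) = 0.000241 M.
pOH = 3.62, so pH = 14.00 - 3.62 = 10.38.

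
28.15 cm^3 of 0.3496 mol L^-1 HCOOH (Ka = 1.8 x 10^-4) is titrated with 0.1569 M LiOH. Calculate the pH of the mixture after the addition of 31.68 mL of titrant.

Initial n(HCOOH) = 0.3496 x 0.02815 = 0.009841 mol.
n(LiOH) added = 0.1569 x 0.03168 = 0.004971 mol, converting that many moles of HCOOH to HCOO-.
Remaining n(HCOOH) = 0.004871 mol; n(HCOO-) = 0.004971 mol.
By Henderson-Hasselbalch, pH = pKa + log([A^-]/[HA]) = 3.74 + log(0.004971/0.004871) = 3.74 + (+0.01) = 3.75.

3.75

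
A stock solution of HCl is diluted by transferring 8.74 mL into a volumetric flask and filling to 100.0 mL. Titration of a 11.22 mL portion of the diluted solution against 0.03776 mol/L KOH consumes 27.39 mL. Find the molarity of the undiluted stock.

1.05 M

n(KOH) = 0.03776 x 0.02739 = 0.001034 mol.
n(HCl) in the aliquot = 0.001034 mol.
[diluted HCl] = 0.001034 / 0.01122 = 0.09218 M.
Dilution factor = 100.0/8.740 = 11.44, so [stock] = 0.09218 x 11.44 = 1.05 M.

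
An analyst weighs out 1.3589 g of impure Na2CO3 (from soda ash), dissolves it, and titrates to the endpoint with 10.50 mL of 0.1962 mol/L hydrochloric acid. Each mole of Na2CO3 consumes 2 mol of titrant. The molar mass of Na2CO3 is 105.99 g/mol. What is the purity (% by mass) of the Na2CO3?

n(HCl) = 0.1962 x 0.01050 = 0.002060 mol.
n(Na2CO3) = 0.002060 / 2 = 0.001030 mol.
mass of Na2CO3 = 0.001030 x 105.99 = 0.1092 g.
% purity = 0.1092 / 1.3589 x 100 = 8.03%.

8.03%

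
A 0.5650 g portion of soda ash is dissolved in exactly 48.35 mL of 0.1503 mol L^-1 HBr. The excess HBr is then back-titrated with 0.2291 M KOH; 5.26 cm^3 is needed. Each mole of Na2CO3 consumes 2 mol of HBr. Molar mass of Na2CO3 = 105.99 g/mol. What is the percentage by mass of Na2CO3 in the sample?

Total n(HBr) added = 0.1503 x 0.04835 = 0.007267 mol.
n(KOH) used = 0.2291 x 0.005260 = 0.001205 mol, which equals the excess n(HBr).
So n(HBr) consumed by the sample = 0.007267 - 0.001205 = 0.006062 mol.
n(Na2CO3) = 0.006062 / 2 = 0.003031 mol.
mass Na2CO3 = 0.003031 x 105.99 = 0.3213 g, so %Na2CO3 = 0.3213/0.5650 x 100 = 56.9%.

56.9%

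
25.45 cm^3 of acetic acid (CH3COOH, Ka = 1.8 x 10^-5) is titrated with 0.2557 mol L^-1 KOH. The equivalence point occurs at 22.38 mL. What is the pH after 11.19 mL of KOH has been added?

4.74

11.19 mL is exactly half the equivalence volume (22.38/2), i.e. the half-equivalence point.
There, n(HA) = n(A^-), so pH = pKa = -log(1.8 x 10^-5) = 4.74.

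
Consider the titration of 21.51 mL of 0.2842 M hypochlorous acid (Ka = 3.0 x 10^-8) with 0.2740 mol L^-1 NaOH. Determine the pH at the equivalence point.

n(HClO) = 0.2842 x 0.02151 = 0.006113 mol; V(NaOH) at equivalence = 0.006113/0.2740 = 0.02231 L.
At equivalence all the acid is converted to ClO-; total volume = 0.02151 + 0.02231 = 0.04382 L, so [ClO-] = 0.006113/0.04382 = 0.1395 M.
Kb = Kw/Ka = 1.0e-14 / 3.0 x 10^-8 = 3.33e-7.
[OH^-] = sqrt(Kb x [ClO-]) = sqrt(3.33e-7 x 0.1395) = 0.000216 M.
pOH = 3.67, so pH = 14.00 - 3.67 = 10.33.

10.33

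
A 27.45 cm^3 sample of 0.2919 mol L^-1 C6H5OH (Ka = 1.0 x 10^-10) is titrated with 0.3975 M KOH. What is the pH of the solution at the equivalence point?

n(C6H5OH) = 0.2919 x 0.02745 = 0.008013 mol; V(KOH) at equivalence = 0.008013/0.3975 = 0.02016 L.
At equivalence all the acid is converted to C6H5O-; total volume = 0.02745 + 0.02016 = 0.04761 L, so [C6H5O-] = 0.008013/0.04761 = 0.1683 M.
Kb = Kw/Ka = 1.0e-14 / 1.0 x 10^-10 = 0.000100.
[OH^-] = sqrt(Kb x [C6H5O-]) = sqrt(0.000100 x 0.1683) = 0.00410 M.
pOH = 2.39, so pH = 14.00 - 2.39 = 11.61.

11.61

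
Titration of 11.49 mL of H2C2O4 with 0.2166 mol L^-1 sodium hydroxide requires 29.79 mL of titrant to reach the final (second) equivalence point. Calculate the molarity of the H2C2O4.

0.281 M

n(NaOH) = 0.2166 x 0.02979 = 0.006453 mol.
At the final (second) equivalence point, 2 mol OH^- react per mol H2C2O4, so n(H2C2O4) = 0.006453 / 2 = 0.003226 mol.
[H2C2O4] = 0.003226 / 0.01149 L = 0.281 M.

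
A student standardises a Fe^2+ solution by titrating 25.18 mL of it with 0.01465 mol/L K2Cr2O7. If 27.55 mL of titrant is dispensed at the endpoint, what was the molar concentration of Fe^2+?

0.0962 M

n(K2Cr2O7) = 0.01465 x 0.02755 = 0.0004036 mol.
From the balanced equation, 1 mol K2Cr2O7 reacts with 6 mol Fe^2+, so n(Fe^2+) = 0.0004036 x 6/1 = 0.002422 mol.
[Fe^2+] = 0.002422 / 0.02518 L = 0.0962 M.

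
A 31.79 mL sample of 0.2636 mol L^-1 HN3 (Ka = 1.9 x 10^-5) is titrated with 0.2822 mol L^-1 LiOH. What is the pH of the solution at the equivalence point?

n(HN3) = 0.2636 x 0.03179 = 0.008380 mol; V(LiOH) at equivalence = 0.008380/0.2822 = 0.02969 L.
At equivalence all the acid is converted to N3-; total volume = 0.03179 + 0.02969 = 0.06148 L, so [N3-] = 0.008380/0.06148 = 0.1363 M.
Kb = Kw/Ka = 1.0e-14 / 1.9 x 10^-5 = 5.26e-10.
[OH^-] = sqrt(Kb x [N3-]) = sqrt(5.26e-10 x 0.1363) = 8.47e-6 M.
pOH = 5.07, so pH = 14.00 - 5.07 = 8.93.

8.93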